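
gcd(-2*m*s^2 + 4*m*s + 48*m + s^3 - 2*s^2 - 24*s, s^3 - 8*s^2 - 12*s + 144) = s^2 - 2*s - 24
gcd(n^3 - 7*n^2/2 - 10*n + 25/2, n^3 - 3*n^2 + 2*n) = n - 1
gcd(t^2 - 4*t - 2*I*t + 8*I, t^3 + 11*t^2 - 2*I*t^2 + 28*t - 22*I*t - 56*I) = t - 2*I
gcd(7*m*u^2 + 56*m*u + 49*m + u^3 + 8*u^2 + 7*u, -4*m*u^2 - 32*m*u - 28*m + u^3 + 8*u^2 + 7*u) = u^2 + 8*u + 7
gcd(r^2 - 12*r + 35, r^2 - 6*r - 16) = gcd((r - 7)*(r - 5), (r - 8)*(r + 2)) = 1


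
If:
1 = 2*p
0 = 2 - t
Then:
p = 1/2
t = 2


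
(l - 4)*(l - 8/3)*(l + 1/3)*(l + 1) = l^4 - 16*l^3/3 + 19*l^2/9 + 12*l + 32/9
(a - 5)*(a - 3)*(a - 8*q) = a^3 - 8*a^2*q - 8*a^2 + 64*a*q + 15*a - 120*q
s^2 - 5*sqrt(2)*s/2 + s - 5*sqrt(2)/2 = (s + 1)*(s - 5*sqrt(2)/2)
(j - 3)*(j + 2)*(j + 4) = j^3 + 3*j^2 - 10*j - 24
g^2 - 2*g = g*(g - 2)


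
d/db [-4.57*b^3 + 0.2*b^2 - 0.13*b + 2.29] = -13.71*b^2 + 0.4*b - 0.13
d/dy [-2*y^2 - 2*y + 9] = -4*y - 2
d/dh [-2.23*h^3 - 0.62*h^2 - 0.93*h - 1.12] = -6.69*h^2 - 1.24*h - 0.93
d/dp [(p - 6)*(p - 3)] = 2*p - 9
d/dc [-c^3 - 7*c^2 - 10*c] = -3*c^2 - 14*c - 10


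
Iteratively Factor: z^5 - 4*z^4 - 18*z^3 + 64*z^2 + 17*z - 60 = (z - 3)*(z^4 - z^3 - 21*z^2 + z + 20) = (z - 3)*(z + 4)*(z^3 - 5*z^2 - z + 5) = (z - 3)*(z + 1)*(z + 4)*(z^2 - 6*z + 5) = (z - 5)*(z - 3)*(z + 1)*(z + 4)*(z - 1)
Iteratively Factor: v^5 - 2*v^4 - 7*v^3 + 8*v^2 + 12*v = (v + 2)*(v^4 - 4*v^3 + v^2 + 6*v) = v*(v + 2)*(v^3 - 4*v^2 + v + 6) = v*(v - 2)*(v + 2)*(v^2 - 2*v - 3) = v*(v - 2)*(v + 1)*(v + 2)*(v - 3)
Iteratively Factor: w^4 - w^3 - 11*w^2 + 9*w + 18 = (w - 3)*(w^3 + 2*w^2 - 5*w - 6) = (w - 3)*(w + 3)*(w^2 - w - 2) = (w - 3)*(w - 2)*(w + 3)*(w + 1)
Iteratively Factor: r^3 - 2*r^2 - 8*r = (r)*(r^2 - 2*r - 8) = r*(r - 4)*(r + 2)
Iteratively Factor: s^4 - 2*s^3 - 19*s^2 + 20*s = (s - 1)*(s^3 - s^2 - 20*s) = (s - 5)*(s - 1)*(s^2 + 4*s) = (s - 5)*(s - 1)*(s + 4)*(s)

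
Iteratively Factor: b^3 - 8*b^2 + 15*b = (b)*(b^2 - 8*b + 15) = b*(b - 3)*(b - 5)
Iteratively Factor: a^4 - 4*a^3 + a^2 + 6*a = (a - 2)*(a^3 - 2*a^2 - 3*a) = (a - 2)*(a + 1)*(a^2 - 3*a) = (a - 3)*(a - 2)*(a + 1)*(a)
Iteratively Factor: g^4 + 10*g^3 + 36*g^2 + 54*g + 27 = (g + 3)*(g^3 + 7*g^2 + 15*g + 9) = (g + 3)^2*(g^2 + 4*g + 3) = (g + 3)^3*(g + 1)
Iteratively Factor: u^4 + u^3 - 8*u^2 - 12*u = (u + 2)*(u^3 - u^2 - 6*u) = (u + 2)^2*(u^2 - 3*u) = u*(u + 2)^2*(u - 3)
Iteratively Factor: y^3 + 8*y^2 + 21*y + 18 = (y + 2)*(y^2 + 6*y + 9) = (y + 2)*(y + 3)*(y + 3)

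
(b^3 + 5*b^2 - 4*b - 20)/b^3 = 1 + 5/b - 4/b^2 - 20/b^3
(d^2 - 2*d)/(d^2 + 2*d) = (d - 2)/(d + 2)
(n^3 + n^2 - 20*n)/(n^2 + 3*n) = (n^2 + n - 20)/(n + 3)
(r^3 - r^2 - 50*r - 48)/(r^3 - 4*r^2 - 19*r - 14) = (r^2 - 2*r - 48)/(r^2 - 5*r - 14)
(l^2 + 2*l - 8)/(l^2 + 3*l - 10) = (l + 4)/(l + 5)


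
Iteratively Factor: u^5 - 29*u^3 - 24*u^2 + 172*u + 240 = (u + 2)*(u^4 - 2*u^3 - 25*u^2 + 26*u + 120) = (u - 5)*(u + 2)*(u^3 + 3*u^2 - 10*u - 24) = (u - 5)*(u - 3)*(u + 2)*(u^2 + 6*u + 8) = (u - 5)*(u - 3)*(u + 2)*(u + 4)*(u + 2)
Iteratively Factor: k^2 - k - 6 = (k + 2)*(k - 3)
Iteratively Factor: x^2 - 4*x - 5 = (x + 1)*(x - 5)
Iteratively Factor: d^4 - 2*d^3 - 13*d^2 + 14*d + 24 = (d + 3)*(d^3 - 5*d^2 + 2*d + 8) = (d - 2)*(d + 3)*(d^2 - 3*d - 4) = (d - 2)*(d + 1)*(d + 3)*(d - 4)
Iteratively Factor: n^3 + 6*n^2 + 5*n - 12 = (n - 1)*(n^2 + 7*n + 12) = (n - 1)*(n + 3)*(n + 4)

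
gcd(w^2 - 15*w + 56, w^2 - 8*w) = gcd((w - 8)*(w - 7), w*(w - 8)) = w - 8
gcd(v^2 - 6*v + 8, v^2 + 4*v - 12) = v - 2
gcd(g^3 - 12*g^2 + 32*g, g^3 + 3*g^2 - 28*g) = g^2 - 4*g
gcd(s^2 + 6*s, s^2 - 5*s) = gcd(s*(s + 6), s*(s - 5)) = s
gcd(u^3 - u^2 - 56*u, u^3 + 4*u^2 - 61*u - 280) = u^2 - u - 56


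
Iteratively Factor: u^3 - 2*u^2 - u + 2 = (u - 1)*(u^2 - u - 2) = (u - 2)*(u - 1)*(u + 1)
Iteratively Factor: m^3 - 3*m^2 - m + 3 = (m - 1)*(m^2 - 2*m - 3) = (m - 3)*(m - 1)*(m + 1)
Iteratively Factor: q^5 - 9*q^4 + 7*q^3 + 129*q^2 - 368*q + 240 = (q - 3)*(q^4 - 6*q^3 - 11*q^2 + 96*q - 80) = (q - 3)*(q + 4)*(q^3 - 10*q^2 + 29*q - 20) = (q - 5)*(q - 3)*(q + 4)*(q^2 - 5*q + 4) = (q - 5)*(q - 4)*(q - 3)*(q + 4)*(q - 1)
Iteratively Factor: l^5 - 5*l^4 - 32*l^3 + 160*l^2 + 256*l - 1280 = (l + 4)*(l^4 - 9*l^3 + 4*l^2 + 144*l - 320) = (l + 4)^2*(l^3 - 13*l^2 + 56*l - 80) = (l - 4)*(l + 4)^2*(l^2 - 9*l + 20) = (l - 4)^2*(l + 4)^2*(l - 5)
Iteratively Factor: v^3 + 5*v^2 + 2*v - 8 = (v + 2)*(v^2 + 3*v - 4) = (v + 2)*(v + 4)*(v - 1)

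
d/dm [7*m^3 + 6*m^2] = 3*m*(7*m + 4)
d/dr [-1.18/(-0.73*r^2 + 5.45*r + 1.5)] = (6.431 - 1.7228*r)/(-0.73*r^2 + 5.45*r + 1.5)^2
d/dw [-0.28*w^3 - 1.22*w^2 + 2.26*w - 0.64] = -0.84*w^2 - 2.44*w + 2.26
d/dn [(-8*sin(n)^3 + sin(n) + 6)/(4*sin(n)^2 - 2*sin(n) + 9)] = (-32*sin(n)^4 + 32*sin(n)^3 - 220*sin(n)^2 - 48*sin(n) + 21)*cos(n)/(4*sin(n)^2 - 2*sin(n) + 9)^2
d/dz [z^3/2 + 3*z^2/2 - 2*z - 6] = 3*z^2/2 + 3*z - 2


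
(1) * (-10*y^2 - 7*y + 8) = -10*y^2 - 7*y + 8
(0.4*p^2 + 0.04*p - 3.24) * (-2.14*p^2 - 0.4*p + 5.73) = -0.856*p^4 - 0.2456*p^3 + 9.2096*p^2 + 1.5252*p - 18.5652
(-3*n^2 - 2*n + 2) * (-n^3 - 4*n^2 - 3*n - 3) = 3*n^5 + 14*n^4 + 15*n^3 + 7*n^2 - 6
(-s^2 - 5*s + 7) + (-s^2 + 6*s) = -2*s^2 + s + 7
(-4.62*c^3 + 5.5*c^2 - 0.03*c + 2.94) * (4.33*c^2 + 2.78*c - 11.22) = -20.0046*c^5 + 10.9714*c^4 + 66.9965*c^3 - 49.0632*c^2 + 8.5098*c - 32.9868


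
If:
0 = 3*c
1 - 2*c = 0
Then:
No Solution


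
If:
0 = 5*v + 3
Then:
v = -3/5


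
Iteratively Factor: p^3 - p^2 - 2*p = (p - 2)*(p^2 + p) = p*(p - 2)*(p + 1)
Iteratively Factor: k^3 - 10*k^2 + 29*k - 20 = (k - 5)*(k^2 - 5*k + 4) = (k - 5)*(k - 1)*(k - 4)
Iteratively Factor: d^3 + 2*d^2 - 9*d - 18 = (d - 3)*(d^2 + 5*d + 6) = (d - 3)*(d + 2)*(d + 3)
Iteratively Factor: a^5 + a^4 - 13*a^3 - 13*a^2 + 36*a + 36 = (a + 1)*(a^4 - 13*a^2 + 36) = (a + 1)*(a + 3)*(a^3 - 3*a^2 - 4*a + 12) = (a + 1)*(a + 2)*(a + 3)*(a^2 - 5*a + 6) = (a - 3)*(a + 1)*(a + 2)*(a + 3)*(a - 2)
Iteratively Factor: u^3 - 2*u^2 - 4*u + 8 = (u - 2)*(u^2 - 4) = (u - 2)*(u + 2)*(u - 2)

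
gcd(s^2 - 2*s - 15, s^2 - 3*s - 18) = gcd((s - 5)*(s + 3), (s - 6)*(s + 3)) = s + 3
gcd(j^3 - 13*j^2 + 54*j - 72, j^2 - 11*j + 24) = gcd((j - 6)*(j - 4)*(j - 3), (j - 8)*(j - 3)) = j - 3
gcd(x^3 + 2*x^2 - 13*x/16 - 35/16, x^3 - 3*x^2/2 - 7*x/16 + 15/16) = x - 1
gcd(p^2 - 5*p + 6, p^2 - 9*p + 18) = p - 3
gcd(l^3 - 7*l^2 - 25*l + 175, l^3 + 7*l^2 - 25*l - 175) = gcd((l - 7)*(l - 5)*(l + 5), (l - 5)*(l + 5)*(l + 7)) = l^2 - 25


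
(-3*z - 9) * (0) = 0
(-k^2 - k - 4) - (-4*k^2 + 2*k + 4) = 3*k^2 - 3*k - 8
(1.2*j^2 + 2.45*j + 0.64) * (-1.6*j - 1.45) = -1.92*j^3 - 5.66*j^2 - 4.5765*j - 0.928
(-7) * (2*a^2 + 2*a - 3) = -14*a^2 - 14*a + 21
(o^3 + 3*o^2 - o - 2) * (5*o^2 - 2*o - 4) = 5*o^5 + 13*o^4 - 15*o^3 - 20*o^2 + 8*o + 8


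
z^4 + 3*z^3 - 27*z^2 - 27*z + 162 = (z - 3)^2*(z + 3)*(z + 6)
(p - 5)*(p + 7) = p^2 + 2*p - 35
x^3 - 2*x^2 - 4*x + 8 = (x - 2)^2*(x + 2)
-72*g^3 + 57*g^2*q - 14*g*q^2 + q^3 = (-8*g + q)*(-3*g + q)^2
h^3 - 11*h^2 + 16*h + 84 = (h - 7)*(h - 6)*(h + 2)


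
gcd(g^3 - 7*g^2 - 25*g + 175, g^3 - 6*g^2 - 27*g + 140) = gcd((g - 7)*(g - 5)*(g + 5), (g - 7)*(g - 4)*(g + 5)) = g^2 - 2*g - 35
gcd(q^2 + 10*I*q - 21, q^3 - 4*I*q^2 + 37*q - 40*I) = 1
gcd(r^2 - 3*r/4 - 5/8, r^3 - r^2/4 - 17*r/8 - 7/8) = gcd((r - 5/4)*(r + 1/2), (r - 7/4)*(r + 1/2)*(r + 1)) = r + 1/2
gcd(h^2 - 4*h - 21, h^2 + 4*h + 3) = h + 3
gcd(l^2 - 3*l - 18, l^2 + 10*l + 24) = 1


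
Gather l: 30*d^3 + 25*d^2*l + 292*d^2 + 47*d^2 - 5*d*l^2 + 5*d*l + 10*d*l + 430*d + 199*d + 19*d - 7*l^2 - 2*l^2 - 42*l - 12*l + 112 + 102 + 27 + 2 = 30*d^3 + 339*d^2 + 648*d + l^2*(-5*d - 9) + l*(25*d^2 + 15*d - 54) + 243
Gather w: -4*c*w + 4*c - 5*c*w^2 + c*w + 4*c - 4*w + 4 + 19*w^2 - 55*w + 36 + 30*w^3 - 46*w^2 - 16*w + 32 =8*c + 30*w^3 + w^2*(-5*c - 27) + w*(-3*c - 75) + 72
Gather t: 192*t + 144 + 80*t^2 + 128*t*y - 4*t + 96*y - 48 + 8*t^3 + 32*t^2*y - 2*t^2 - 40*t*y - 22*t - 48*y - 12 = 8*t^3 + t^2*(32*y + 78) + t*(88*y + 166) + 48*y + 84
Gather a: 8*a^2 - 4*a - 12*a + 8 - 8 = 8*a^2 - 16*a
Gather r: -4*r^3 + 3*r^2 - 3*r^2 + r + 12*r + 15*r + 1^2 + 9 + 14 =-4*r^3 + 28*r + 24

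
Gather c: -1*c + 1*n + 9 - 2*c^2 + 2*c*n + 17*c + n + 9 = -2*c^2 + c*(2*n + 16) + 2*n + 18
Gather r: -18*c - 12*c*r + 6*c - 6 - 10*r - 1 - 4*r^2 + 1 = -12*c - 4*r^2 + r*(-12*c - 10) - 6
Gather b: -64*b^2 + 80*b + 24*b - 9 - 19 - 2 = -64*b^2 + 104*b - 30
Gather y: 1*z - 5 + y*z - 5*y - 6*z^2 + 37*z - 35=y*(z - 5) - 6*z^2 + 38*z - 40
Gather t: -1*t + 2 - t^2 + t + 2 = 4 - t^2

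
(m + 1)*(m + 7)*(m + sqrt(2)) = m^3 + sqrt(2)*m^2 + 8*m^2 + 7*m + 8*sqrt(2)*m + 7*sqrt(2)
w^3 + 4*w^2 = w^2*(w + 4)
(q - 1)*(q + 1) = q^2 - 1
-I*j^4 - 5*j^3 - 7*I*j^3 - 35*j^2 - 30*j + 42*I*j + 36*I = (j + 6)*(j - 3*I)*(j - 2*I)*(-I*j - I)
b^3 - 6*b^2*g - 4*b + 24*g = (b - 2)*(b + 2)*(b - 6*g)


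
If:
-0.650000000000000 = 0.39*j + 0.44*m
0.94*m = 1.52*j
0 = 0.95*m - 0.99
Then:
No Solution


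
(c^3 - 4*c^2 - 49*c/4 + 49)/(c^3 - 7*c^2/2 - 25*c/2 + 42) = (c - 7/2)/(c - 3)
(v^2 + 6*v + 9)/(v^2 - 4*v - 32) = (v^2 + 6*v + 9)/(v^2 - 4*v - 32)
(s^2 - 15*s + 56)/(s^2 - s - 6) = (-s^2 + 15*s - 56)/(-s^2 + s + 6)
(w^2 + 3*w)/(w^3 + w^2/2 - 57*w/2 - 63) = 2*w/(2*w^2 - 5*w - 42)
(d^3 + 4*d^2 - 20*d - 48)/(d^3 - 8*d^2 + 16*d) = (d^2 + 8*d + 12)/(d*(d - 4))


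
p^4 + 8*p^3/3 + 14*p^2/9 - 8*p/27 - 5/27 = (p - 1/3)*(p + 1/3)*(p + 1)*(p + 5/3)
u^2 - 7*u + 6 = (u - 6)*(u - 1)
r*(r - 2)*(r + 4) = r^3 + 2*r^2 - 8*r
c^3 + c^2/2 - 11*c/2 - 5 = (c - 5/2)*(c + 1)*(c + 2)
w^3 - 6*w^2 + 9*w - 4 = (w - 4)*(w - 1)^2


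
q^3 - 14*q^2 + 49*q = q*(q - 7)^2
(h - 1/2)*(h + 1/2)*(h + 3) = h^3 + 3*h^2 - h/4 - 3/4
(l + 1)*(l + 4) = l^2 + 5*l + 4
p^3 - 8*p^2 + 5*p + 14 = (p - 7)*(p - 2)*(p + 1)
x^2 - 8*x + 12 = (x - 6)*(x - 2)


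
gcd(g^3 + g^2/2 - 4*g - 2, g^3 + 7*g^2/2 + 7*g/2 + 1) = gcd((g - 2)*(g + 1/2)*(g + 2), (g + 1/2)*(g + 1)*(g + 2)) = g^2 + 5*g/2 + 1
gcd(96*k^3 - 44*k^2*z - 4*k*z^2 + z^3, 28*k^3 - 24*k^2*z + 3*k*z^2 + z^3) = -2*k + z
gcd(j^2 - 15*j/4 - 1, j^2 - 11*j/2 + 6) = j - 4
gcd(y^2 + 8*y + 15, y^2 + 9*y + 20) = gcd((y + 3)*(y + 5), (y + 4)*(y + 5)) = y + 5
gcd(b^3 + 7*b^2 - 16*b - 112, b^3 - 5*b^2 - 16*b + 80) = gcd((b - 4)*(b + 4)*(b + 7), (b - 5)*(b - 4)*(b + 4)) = b^2 - 16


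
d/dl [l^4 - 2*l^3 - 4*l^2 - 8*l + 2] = 4*l^3 - 6*l^2 - 8*l - 8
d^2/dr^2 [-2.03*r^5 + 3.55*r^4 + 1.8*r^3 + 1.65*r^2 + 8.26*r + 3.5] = -40.6*r^3 + 42.6*r^2 + 10.8*r + 3.3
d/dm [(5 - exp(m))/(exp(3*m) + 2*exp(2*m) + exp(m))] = (2*exp(2*m) - 15*exp(m) - 5)*exp(-m)/(exp(3*m) + 3*exp(2*m) + 3*exp(m) + 1)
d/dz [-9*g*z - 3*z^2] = -9*g - 6*z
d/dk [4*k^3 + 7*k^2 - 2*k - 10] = 12*k^2 + 14*k - 2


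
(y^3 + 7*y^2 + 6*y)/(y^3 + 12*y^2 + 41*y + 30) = y/(y + 5)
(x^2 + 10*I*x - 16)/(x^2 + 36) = (x^2 + 10*I*x - 16)/(x^2 + 36)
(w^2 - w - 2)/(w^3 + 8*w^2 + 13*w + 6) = (w - 2)/(w^2 + 7*w + 6)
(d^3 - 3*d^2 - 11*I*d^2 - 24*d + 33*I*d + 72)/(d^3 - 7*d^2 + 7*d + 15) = (d^2 - 11*I*d - 24)/(d^2 - 4*d - 5)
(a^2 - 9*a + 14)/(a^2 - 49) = (a - 2)/(a + 7)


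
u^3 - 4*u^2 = u^2*(u - 4)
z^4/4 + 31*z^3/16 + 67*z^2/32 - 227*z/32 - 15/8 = (z/4 + 1)*(z - 3/2)*(z + 1/4)*(z + 5)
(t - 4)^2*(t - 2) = t^3 - 10*t^2 + 32*t - 32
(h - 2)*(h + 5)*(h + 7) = h^3 + 10*h^2 + 11*h - 70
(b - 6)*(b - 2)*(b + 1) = b^3 - 7*b^2 + 4*b + 12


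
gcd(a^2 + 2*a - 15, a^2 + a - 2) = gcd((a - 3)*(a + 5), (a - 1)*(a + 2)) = 1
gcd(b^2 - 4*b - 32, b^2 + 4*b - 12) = 1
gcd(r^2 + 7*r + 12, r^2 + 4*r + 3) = r + 3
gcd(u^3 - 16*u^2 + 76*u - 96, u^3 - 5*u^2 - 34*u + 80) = u^2 - 10*u + 16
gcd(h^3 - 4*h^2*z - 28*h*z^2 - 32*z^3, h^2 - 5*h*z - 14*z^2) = h + 2*z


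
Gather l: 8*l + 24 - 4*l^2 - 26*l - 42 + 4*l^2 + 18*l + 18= 0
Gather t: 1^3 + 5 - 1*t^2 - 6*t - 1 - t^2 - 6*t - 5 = -2*t^2 - 12*t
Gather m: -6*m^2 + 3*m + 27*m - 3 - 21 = -6*m^2 + 30*m - 24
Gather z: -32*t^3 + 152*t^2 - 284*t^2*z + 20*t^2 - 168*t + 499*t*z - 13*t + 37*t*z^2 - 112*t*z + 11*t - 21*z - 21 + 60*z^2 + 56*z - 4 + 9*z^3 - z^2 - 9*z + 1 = -32*t^3 + 172*t^2 - 170*t + 9*z^3 + z^2*(37*t + 59) + z*(-284*t^2 + 387*t + 26) - 24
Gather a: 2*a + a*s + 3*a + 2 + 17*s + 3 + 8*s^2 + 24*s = a*(s + 5) + 8*s^2 + 41*s + 5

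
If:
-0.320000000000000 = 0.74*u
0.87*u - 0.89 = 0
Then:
No Solution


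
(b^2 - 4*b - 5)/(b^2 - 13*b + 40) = (b + 1)/(b - 8)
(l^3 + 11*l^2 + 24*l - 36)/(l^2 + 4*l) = (l^3 + 11*l^2 + 24*l - 36)/(l*(l + 4))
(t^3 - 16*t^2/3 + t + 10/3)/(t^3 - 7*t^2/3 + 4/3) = (t - 5)/(t - 2)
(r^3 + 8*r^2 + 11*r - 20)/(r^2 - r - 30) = (r^2 + 3*r - 4)/(r - 6)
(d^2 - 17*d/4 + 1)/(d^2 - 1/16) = 4*(d - 4)/(4*d + 1)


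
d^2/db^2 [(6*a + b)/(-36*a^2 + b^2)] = -2/(216*a^3 - 108*a^2*b + 18*a*b^2 - b^3)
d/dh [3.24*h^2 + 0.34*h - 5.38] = 6.48*h + 0.34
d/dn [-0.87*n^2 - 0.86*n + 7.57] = -1.74*n - 0.86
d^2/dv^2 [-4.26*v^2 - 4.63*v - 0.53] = -8.52000000000000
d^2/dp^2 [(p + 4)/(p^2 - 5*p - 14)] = 2*((1 - 3*p)*(-p^2 + 5*p + 14) - (p + 4)*(2*p - 5)^2)/(-p^2 + 5*p + 14)^3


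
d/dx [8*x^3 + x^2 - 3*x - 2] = 24*x^2 + 2*x - 3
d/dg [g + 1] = 1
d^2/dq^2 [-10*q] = 0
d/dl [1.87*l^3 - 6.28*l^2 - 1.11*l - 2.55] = 5.61*l^2 - 12.56*l - 1.11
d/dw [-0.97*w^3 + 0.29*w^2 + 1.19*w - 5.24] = -2.91*w^2 + 0.58*w + 1.19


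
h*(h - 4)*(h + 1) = h^3 - 3*h^2 - 4*h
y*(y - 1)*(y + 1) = y^3 - y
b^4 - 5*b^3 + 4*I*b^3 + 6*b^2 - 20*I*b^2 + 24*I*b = b*(b - 3)*(b - 2)*(b + 4*I)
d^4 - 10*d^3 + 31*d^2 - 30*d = d*(d - 5)*(d - 3)*(d - 2)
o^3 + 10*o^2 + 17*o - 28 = (o - 1)*(o + 4)*(o + 7)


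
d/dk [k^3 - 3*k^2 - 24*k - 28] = 3*k^2 - 6*k - 24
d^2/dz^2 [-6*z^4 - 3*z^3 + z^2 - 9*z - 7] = -72*z^2 - 18*z + 2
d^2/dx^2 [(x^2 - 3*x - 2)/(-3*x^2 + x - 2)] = 16*(3*x^3 + 9*x^2 - 9*x - 1)/(27*x^6 - 27*x^5 + 63*x^4 - 37*x^3 + 42*x^2 - 12*x + 8)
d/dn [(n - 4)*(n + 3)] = 2*n - 1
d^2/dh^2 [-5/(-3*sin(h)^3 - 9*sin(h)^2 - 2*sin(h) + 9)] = 5*(-81*sin(h)^6 - 297*sin(h)^5 - 228*sin(h)^4 + 135*sin(h)^3 + 194*sin(h)^2 + 252*sin(h) + 170)/(3*sin(h)^3 + 9*sin(h)^2 + 2*sin(h) - 9)^3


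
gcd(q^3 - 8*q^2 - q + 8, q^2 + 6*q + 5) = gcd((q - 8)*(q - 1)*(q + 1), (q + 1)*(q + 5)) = q + 1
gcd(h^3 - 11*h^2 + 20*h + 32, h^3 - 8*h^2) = h - 8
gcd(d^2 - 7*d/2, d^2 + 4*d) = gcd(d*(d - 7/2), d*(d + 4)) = d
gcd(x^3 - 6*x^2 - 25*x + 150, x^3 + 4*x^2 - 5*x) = x + 5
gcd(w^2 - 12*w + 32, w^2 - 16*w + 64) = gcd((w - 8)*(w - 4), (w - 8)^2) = w - 8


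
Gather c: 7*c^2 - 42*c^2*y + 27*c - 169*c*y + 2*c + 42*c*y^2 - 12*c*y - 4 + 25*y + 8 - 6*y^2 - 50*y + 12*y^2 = c^2*(7 - 42*y) + c*(42*y^2 - 181*y + 29) + 6*y^2 - 25*y + 4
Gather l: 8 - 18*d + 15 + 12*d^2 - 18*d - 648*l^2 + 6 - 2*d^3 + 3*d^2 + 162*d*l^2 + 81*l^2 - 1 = -2*d^3 + 15*d^2 - 36*d + l^2*(162*d - 567) + 28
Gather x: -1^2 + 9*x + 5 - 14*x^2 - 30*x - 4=-14*x^2 - 21*x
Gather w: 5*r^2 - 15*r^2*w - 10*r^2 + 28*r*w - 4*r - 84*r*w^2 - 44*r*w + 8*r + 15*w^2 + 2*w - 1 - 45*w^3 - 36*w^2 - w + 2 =-5*r^2 + 4*r - 45*w^3 + w^2*(-84*r - 21) + w*(-15*r^2 - 16*r + 1) + 1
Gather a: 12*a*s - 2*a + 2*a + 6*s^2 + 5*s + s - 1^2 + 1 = 12*a*s + 6*s^2 + 6*s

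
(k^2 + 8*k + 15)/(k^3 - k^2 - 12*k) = (k + 5)/(k*(k - 4))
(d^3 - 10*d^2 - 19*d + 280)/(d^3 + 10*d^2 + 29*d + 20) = (d^2 - 15*d + 56)/(d^2 + 5*d + 4)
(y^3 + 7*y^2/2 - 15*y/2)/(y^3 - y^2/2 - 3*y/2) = (y + 5)/(y + 1)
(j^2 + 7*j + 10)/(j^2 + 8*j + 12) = (j + 5)/(j + 6)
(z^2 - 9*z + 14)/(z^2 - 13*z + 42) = (z - 2)/(z - 6)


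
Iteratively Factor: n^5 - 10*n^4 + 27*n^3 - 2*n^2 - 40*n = (n - 5)*(n^4 - 5*n^3 + 2*n^2 + 8*n) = (n - 5)*(n - 2)*(n^3 - 3*n^2 - 4*n) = (n - 5)*(n - 4)*(n - 2)*(n^2 + n) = n*(n - 5)*(n - 4)*(n - 2)*(n + 1)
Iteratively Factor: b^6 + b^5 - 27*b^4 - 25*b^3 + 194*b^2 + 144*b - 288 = (b - 4)*(b^5 + 5*b^4 - 7*b^3 - 53*b^2 - 18*b + 72) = (b - 4)*(b - 3)*(b^4 + 8*b^3 + 17*b^2 - 2*b - 24) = (b - 4)*(b - 3)*(b + 2)*(b^3 + 6*b^2 + 5*b - 12) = (b - 4)*(b - 3)*(b + 2)*(b + 4)*(b^2 + 2*b - 3) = (b - 4)*(b - 3)*(b - 1)*(b + 2)*(b + 4)*(b + 3)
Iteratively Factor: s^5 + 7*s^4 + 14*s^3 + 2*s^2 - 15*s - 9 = (s + 3)*(s^4 + 4*s^3 + 2*s^2 - 4*s - 3) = (s + 3)^2*(s^3 + s^2 - s - 1) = (s + 1)*(s + 3)^2*(s^2 - 1) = (s - 1)*(s + 1)*(s + 3)^2*(s + 1)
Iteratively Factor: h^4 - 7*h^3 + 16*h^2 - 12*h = (h - 3)*(h^3 - 4*h^2 + 4*h) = (h - 3)*(h - 2)*(h^2 - 2*h) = h*(h - 3)*(h - 2)*(h - 2)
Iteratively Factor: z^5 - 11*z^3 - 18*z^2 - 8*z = (z - 4)*(z^4 + 4*z^3 + 5*z^2 + 2*z) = (z - 4)*(z + 1)*(z^3 + 3*z^2 + 2*z) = (z - 4)*(z + 1)*(z + 2)*(z^2 + z) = (z - 4)*(z + 1)^2*(z + 2)*(z)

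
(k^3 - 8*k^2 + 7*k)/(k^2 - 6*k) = (k^2 - 8*k + 7)/(k - 6)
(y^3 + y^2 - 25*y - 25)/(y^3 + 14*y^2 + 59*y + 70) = (y^2 - 4*y - 5)/(y^2 + 9*y + 14)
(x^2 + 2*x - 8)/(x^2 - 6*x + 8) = (x + 4)/(x - 4)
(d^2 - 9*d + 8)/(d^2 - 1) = (d - 8)/(d + 1)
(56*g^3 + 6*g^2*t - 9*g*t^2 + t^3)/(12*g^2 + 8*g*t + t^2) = (28*g^2 - 11*g*t + t^2)/(6*g + t)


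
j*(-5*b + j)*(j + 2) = -5*b*j^2 - 10*b*j + j^3 + 2*j^2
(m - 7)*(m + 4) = m^2 - 3*m - 28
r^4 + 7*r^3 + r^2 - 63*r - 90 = (r - 3)*(r + 2)*(r + 3)*(r + 5)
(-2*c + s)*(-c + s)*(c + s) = 2*c^3 - c^2*s - 2*c*s^2 + s^3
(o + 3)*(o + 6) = o^2 + 9*o + 18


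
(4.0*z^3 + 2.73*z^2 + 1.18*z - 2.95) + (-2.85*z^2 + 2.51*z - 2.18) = 4.0*z^3 - 0.12*z^2 + 3.69*z - 5.13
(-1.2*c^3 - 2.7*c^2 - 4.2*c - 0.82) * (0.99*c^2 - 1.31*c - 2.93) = -1.188*c^5 - 1.101*c^4 + 2.895*c^3 + 12.6012*c^2 + 13.3802*c + 2.4026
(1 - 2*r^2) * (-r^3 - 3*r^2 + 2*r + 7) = 2*r^5 + 6*r^4 - 5*r^3 - 17*r^2 + 2*r + 7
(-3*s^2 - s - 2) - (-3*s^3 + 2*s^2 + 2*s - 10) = 3*s^3 - 5*s^2 - 3*s + 8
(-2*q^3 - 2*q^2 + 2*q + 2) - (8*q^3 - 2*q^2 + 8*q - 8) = -10*q^3 - 6*q + 10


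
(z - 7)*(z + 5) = z^2 - 2*z - 35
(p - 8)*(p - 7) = p^2 - 15*p + 56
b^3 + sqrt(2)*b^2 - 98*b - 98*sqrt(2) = (b - 7*sqrt(2))*(b + sqrt(2))*(b + 7*sqrt(2))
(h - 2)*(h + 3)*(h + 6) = h^3 + 7*h^2 - 36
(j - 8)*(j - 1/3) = j^2 - 25*j/3 + 8/3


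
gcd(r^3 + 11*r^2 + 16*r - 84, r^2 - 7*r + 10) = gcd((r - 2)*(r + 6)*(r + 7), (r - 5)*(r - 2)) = r - 2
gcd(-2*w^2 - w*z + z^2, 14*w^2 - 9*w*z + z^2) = -2*w + z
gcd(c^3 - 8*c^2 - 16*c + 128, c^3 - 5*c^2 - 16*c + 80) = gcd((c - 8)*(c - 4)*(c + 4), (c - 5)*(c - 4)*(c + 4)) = c^2 - 16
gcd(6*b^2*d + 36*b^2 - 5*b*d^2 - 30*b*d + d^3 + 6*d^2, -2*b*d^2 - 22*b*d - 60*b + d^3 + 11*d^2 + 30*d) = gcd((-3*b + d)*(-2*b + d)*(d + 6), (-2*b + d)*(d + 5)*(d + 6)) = 2*b*d + 12*b - d^2 - 6*d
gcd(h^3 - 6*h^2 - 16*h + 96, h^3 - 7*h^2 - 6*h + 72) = h^2 - 10*h + 24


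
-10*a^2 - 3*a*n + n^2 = (-5*a + n)*(2*a + n)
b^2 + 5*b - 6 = (b - 1)*(b + 6)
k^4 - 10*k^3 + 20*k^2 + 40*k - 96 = (k - 6)*(k - 4)*(k - 2)*(k + 2)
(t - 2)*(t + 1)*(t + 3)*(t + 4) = t^4 + 6*t^3 + 3*t^2 - 26*t - 24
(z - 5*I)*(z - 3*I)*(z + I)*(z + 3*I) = z^4 - 4*I*z^3 + 14*z^2 - 36*I*z + 45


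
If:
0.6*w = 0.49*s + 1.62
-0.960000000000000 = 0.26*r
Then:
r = -3.69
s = 1.22448979591837*w - 3.30612244897959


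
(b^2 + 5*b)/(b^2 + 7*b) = (b + 5)/(b + 7)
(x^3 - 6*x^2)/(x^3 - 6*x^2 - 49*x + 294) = x^2/(x^2 - 49)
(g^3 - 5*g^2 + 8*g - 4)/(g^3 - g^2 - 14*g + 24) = (g^2 - 3*g + 2)/(g^2 + g - 12)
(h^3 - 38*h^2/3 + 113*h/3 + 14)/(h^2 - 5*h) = (3*h^3 - 38*h^2 + 113*h + 42)/(3*h*(h - 5))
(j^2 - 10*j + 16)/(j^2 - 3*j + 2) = (j - 8)/(j - 1)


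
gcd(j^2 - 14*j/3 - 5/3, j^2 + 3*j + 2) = 1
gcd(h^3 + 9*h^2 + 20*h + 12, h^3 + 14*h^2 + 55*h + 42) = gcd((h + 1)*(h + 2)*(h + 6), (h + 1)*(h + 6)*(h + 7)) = h^2 + 7*h + 6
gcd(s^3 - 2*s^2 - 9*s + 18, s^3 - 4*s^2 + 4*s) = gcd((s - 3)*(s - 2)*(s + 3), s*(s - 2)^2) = s - 2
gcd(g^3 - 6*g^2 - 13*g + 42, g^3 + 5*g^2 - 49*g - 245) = g - 7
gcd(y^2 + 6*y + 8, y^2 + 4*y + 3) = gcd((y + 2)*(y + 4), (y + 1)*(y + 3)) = 1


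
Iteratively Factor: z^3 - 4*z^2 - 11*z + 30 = (z + 3)*(z^2 - 7*z + 10) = (z - 2)*(z + 3)*(z - 5)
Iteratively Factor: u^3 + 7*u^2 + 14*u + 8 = (u + 4)*(u^2 + 3*u + 2) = (u + 2)*(u + 4)*(u + 1)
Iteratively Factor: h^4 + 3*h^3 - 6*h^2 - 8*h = (h + 4)*(h^3 - h^2 - 2*h) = (h + 1)*(h + 4)*(h^2 - 2*h) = h*(h + 1)*(h + 4)*(h - 2)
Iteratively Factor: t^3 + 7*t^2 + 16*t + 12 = (t + 3)*(t^2 + 4*t + 4) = (t + 2)*(t + 3)*(t + 2)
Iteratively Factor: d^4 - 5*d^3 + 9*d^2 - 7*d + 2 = (d - 1)*(d^3 - 4*d^2 + 5*d - 2) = (d - 1)^2*(d^2 - 3*d + 2) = (d - 2)*(d - 1)^2*(d - 1)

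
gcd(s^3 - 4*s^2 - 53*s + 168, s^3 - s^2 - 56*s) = s^2 - s - 56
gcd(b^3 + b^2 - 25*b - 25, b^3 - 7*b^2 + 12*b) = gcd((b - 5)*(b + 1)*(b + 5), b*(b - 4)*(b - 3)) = 1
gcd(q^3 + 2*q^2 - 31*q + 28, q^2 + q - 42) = q + 7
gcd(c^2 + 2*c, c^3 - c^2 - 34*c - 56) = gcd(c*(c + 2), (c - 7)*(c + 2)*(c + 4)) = c + 2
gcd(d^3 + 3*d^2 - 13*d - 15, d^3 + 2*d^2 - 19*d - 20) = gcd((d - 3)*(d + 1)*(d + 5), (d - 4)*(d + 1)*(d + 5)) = d^2 + 6*d + 5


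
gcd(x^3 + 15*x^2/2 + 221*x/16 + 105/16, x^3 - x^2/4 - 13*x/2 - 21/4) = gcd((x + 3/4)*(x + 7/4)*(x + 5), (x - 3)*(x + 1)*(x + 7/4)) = x + 7/4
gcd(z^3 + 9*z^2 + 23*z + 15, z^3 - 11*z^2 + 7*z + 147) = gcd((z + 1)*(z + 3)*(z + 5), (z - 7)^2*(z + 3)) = z + 3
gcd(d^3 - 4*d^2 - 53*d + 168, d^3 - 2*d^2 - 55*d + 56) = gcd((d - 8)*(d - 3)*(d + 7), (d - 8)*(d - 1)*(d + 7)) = d^2 - d - 56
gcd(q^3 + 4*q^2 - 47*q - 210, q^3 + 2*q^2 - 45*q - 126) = q^2 - q - 42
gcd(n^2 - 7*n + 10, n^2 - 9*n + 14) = n - 2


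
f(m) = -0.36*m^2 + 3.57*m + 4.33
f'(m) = 3.57 - 0.72*m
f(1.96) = 9.94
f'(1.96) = 2.16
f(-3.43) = -12.15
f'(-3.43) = 6.04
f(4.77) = 13.17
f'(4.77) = 0.14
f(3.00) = 11.80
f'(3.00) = 1.41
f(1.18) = 8.04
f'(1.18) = 2.72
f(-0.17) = 3.71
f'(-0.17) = 3.69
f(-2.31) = -5.84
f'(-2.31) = 5.23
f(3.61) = 12.53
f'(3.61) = 0.97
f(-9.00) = -56.96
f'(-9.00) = 10.05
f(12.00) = -4.67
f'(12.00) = -5.07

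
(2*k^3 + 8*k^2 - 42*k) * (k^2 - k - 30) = 2*k^5 + 6*k^4 - 110*k^3 - 198*k^2 + 1260*k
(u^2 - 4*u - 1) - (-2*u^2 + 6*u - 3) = 3*u^2 - 10*u + 2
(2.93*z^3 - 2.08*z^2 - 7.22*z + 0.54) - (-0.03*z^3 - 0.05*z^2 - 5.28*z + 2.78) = 2.96*z^3 - 2.03*z^2 - 1.94*z - 2.24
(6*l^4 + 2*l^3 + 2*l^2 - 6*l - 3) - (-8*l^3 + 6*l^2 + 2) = 6*l^4 + 10*l^3 - 4*l^2 - 6*l - 5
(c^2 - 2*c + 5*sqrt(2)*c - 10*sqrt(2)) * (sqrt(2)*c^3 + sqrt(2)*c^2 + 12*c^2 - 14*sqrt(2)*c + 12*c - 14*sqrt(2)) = sqrt(2)*c^5 - sqrt(2)*c^4 + 22*c^4 - 22*c^3 + 44*sqrt(2)*c^3 - 184*c^2 - 46*sqrt(2)*c^2 - 92*sqrt(2)*c + 140*c + 280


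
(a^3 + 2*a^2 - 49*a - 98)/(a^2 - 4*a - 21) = (a^2 + 9*a + 14)/(a + 3)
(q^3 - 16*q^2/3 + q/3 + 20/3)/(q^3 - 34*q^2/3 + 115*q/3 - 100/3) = (q + 1)/(q - 5)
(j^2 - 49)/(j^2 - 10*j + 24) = (j^2 - 49)/(j^2 - 10*j + 24)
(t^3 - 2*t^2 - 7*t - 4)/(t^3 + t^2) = 1 - 3/t - 4/t^2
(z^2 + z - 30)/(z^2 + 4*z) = (z^2 + z - 30)/(z*(z + 4))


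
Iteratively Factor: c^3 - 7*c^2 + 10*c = (c)*(c^2 - 7*c + 10) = c*(c - 2)*(c - 5)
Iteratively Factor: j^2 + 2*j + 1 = (j + 1)*(j + 1)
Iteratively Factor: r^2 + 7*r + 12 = (r + 3)*(r + 4)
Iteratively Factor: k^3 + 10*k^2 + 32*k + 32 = (k + 4)*(k^2 + 6*k + 8) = (k + 2)*(k + 4)*(k + 4)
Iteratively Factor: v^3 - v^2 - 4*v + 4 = (v + 2)*(v^2 - 3*v + 2) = (v - 2)*(v + 2)*(v - 1)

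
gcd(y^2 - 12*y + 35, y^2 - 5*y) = y - 5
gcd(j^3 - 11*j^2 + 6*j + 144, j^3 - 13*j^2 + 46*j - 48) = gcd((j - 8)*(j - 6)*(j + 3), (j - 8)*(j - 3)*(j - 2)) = j - 8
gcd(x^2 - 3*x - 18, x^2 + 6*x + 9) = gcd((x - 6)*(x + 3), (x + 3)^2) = x + 3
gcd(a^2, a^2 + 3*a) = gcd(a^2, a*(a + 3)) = a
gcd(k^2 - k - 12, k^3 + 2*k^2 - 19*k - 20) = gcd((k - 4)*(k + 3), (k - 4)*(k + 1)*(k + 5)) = k - 4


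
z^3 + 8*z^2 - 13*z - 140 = (z - 4)*(z + 5)*(z + 7)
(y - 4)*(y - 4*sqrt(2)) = y^2 - 4*sqrt(2)*y - 4*y + 16*sqrt(2)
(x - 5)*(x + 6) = x^2 + x - 30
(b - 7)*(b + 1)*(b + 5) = b^3 - b^2 - 37*b - 35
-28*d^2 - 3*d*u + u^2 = (-7*d + u)*(4*d + u)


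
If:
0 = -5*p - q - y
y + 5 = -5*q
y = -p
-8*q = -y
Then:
No Solution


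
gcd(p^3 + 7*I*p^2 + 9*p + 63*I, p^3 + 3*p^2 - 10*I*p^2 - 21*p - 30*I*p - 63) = p - 3*I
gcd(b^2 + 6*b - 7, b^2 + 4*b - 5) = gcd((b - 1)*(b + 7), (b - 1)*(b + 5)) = b - 1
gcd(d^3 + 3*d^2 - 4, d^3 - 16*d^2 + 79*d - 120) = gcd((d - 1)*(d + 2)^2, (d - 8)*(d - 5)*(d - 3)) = 1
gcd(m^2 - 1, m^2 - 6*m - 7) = m + 1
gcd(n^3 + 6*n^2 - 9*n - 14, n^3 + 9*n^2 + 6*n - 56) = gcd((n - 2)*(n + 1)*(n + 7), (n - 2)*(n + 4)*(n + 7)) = n^2 + 5*n - 14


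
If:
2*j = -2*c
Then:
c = -j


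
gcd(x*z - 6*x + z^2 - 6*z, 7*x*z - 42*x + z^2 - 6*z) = z - 6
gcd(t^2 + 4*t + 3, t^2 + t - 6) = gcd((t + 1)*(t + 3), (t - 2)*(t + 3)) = t + 3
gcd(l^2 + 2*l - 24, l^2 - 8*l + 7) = 1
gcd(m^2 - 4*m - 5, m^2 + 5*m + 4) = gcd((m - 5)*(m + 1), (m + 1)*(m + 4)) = m + 1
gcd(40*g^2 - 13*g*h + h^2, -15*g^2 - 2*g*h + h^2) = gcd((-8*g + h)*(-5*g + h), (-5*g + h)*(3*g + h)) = 5*g - h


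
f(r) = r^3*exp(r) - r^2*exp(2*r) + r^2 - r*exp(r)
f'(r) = r^3*exp(r) - 2*r^2*exp(2*r) + 3*r^2*exp(r) - 2*r*exp(2*r) - r*exp(r) + 2*r - exp(r)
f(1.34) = -20.32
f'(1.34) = -67.96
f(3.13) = -4486.31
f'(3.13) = -12241.71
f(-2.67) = 5.96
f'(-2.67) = -5.10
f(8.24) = -972962343.97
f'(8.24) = -2183908574.13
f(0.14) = -0.16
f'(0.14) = -1.38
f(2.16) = -277.48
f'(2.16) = -840.74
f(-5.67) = 31.54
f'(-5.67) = -11.62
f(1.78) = -85.35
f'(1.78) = -271.12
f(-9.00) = 80.91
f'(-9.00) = -18.06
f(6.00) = -5774416.44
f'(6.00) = -13543503.55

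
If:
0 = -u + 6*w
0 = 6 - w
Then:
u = 36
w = 6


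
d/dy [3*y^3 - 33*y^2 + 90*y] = 9*y^2 - 66*y + 90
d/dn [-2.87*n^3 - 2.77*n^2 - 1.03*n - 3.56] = -8.61*n^2 - 5.54*n - 1.03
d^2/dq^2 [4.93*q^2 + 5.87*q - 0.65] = 9.86000000000000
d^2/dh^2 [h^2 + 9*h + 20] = 2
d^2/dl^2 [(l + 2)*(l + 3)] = 2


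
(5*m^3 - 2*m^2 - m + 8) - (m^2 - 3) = 5*m^3 - 3*m^2 - m + 11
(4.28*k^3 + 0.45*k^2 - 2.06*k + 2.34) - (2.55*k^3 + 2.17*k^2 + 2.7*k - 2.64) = 1.73*k^3 - 1.72*k^2 - 4.76*k + 4.98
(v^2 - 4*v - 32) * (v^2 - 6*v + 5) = v^4 - 10*v^3 - 3*v^2 + 172*v - 160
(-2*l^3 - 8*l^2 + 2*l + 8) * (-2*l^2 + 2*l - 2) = 4*l^5 + 12*l^4 - 16*l^3 + 4*l^2 + 12*l - 16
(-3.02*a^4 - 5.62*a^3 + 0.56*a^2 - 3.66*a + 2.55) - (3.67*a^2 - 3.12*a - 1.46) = -3.02*a^4 - 5.62*a^3 - 3.11*a^2 - 0.54*a + 4.01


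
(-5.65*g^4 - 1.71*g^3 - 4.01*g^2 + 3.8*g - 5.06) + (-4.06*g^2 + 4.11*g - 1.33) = -5.65*g^4 - 1.71*g^3 - 8.07*g^2 + 7.91*g - 6.39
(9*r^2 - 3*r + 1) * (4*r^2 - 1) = 36*r^4 - 12*r^3 - 5*r^2 + 3*r - 1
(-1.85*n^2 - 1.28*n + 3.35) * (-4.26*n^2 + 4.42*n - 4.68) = 7.881*n^4 - 2.7242*n^3 - 11.2706*n^2 + 20.7974*n - 15.678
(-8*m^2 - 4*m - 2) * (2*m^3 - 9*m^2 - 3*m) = -16*m^5 + 64*m^4 + 56*m^3 + 30*m^2 + 6*m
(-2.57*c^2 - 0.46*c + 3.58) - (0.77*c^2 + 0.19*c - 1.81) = -3.34*c^2 - 0.65*c + 5.39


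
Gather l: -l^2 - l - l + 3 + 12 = -l^2 - 2*l + 15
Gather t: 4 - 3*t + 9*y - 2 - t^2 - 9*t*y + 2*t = -t^2 + t*(-9*y - 1) + 9*y + 2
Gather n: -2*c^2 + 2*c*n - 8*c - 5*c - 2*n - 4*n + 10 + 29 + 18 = -2*c^2 - 13*c + n*(2*c - 6) + 57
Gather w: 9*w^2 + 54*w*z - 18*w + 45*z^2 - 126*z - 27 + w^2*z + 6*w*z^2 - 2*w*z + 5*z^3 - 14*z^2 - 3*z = w^2*(z + 9) + w*(6*z^2 + 52*z - 18) + 5*z^3 + 31*z^2 - 129*z - 27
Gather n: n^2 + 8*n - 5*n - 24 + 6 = n^2 + 3*n - 18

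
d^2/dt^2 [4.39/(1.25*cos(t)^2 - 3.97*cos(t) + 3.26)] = (-27.4375*(1 - cos(t)^2)^2 + 65.356125*cos(t)^3 - 11.352101*cos(t)^2 - 187.528508*cos(t) + 130.039702)/(1.25*cos(t)^2 - 3.97*cos(t) + 3.26)^3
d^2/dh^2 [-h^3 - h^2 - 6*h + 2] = -6*h - 2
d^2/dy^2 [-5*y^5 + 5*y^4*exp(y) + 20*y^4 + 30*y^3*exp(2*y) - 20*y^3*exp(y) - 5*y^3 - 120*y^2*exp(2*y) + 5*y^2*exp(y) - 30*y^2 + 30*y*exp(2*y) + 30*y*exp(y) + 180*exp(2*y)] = 5*y^4*exp(y) + 120*y^3*exp(2*y) + 20*y^3*exp(y) - 100*y^3 - 120*y^2*exp(2*y) - 55*y^2*exp(y) + 240*y^2 - 660*y*exp(2*y) - 70*y*exp(y) - 30*y + 600*exp(2*y) + 70*exp(y) - 60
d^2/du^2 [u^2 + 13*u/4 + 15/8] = 2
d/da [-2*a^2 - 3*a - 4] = -4*a - 3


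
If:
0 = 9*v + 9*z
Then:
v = -z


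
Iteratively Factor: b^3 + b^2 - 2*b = (b)*(b^2 + b - 2) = b*(b - 1)*(b + 2)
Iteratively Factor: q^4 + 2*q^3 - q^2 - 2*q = (q)*(q^3 + 2*q^2 - q - 2) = q*(q - 1)*(q^2 + 3*q + 2) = q*(q - 1)*(q + 1)*(q + 2)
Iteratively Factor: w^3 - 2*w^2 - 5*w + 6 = (w + 2)*(w^2 - 4*w + 3) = (w - 1)*(w + 2)*(w - 3)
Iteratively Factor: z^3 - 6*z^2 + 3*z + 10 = (z + 1)*(z^2 - 7*z + 10) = (z - 5)*(z + 1)*(z - 2)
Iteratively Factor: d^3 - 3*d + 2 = (d - 1)*(d^2 + d - 2) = (d - 1)^2*(d + 2)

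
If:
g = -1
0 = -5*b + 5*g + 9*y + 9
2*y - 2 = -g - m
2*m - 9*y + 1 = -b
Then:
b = 115/56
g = -1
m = 45/28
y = 39/56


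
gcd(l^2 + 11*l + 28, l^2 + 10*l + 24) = l + 4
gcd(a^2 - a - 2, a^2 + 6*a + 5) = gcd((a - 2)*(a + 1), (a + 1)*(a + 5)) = a + 1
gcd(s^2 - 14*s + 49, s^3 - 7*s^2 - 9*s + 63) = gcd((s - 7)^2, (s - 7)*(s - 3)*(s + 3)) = s - 7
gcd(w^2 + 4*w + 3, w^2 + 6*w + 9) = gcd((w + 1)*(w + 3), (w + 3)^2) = w + 3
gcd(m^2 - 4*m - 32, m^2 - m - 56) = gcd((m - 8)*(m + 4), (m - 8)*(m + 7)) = m - 8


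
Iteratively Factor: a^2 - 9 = (a - 3)*(a + 3)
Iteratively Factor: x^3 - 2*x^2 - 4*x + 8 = (x + 2)*(x^2 - 4*x + 4) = (x - 2)*(x + 2)*(x - 2)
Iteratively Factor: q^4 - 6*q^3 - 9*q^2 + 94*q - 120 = (q - 3)*(q^3 - 3*q^2 - 18*q + 40) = (q - 3)*(q - 2)*(q^2 - q - 20) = (q - 3)*(q - 2)*(q + 4)*(q - 5)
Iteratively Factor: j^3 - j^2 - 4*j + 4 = (j + 2)*(j^2 - 3*j + 2) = (j - 1)*(j + 2)*(j - 2)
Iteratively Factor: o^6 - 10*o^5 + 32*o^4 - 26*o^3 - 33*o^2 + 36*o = (o - 3)*(o^5 - 7*o^4 + 11*o^3 + 7*o^2 - 12*o) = (o - 3)*(o - 1)*(o^4 - 6*o^3 + 5*o^2 + 12*o) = (o - 3)*(o - 1)*(o + 1)*(o^3 - 7*o^2 + 12*o) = o*(o - 3)*(o - 1)*(o + 1)*(o^2 - 7*o + 12) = o*(o - 4)*(o - 3)*(o - 1)*(o + 1)*(o - 3)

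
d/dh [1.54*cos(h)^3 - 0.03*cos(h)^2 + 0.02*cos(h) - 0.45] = (-4.62*cos(h)^2 + 0.06*cos(h) - 0.02)*sin(h)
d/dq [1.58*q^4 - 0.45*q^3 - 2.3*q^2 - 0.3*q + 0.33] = 6.32*q^3 - 1.35*q^2 - 4.6*q - 0.3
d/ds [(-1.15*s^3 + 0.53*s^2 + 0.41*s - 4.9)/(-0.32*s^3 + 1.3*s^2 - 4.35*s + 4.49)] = (-1.3254*s^4 + 10.2674*s^3 - 23.033*s^2 + 17.4994*s - 19.4741)/(0.1024*s^6 - 0.832*s^5 + 4.474*s^4 - 14.1836*s^3 + 30.5965*s^2 - 39.063*s + 20.1601)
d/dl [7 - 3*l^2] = -6*l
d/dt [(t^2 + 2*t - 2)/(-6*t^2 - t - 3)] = (11*t^2 - 30*t - 8)/(36*t^4 + 12*t^3 + 37*t^2 + 6*t + 9)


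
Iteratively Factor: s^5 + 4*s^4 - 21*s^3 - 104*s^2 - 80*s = (s + 4)*(s^4 - 21*s^2 - 20*s) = (s - 5)*(s + 4)*(s^3 + 5*s^2 + 4*s) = (s - 5)*(s + 1)*(s + 4)*(s^2 + 4*s) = s*(s - 5)*(s + 1)*(s + 4)*(s + 4)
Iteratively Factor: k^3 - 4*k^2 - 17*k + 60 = (k - 5)*(k^2 + k - 12) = (k - 5)*(k - 3)*(k + 4)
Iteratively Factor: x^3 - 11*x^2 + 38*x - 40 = (x - 2)*(x^2 - 9*x + 20) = (x - 5)*(x - 2)*(x - 4)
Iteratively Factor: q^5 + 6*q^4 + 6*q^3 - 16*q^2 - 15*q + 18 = (q + 3)*(q^4 + 3*q^3 - 3*q^2 - 7*q + 6) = (q - 1)*(q + 3)*(q^3 + 4*q^2 + q - 6) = (q - 1)^2*(q + 3)*(q^2 + 5*q + 6) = (q - 1)^2*(q + 2)*(q + 3)*(q + 3)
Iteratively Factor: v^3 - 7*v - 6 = (v + 2)*(v^2 - 2*v - 3) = (v + 1)*(v + 2)*(v - 3)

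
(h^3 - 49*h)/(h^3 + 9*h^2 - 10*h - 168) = h*(h - 7)/(h^2 + 2*h - 24)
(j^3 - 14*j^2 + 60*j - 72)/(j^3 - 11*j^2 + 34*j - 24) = (j^2 - 8*j + 12)/(j^2 - 5*j + 4)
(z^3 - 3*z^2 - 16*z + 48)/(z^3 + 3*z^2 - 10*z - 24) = (z - 4)/(z + 2)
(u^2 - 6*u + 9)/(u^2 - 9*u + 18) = (u - 3)/(u - 6)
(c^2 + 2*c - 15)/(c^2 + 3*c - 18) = (c + 5)/(c + 6)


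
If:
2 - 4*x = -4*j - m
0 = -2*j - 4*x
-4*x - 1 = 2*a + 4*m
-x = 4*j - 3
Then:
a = 205/14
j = 6/7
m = -50/7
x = -3/7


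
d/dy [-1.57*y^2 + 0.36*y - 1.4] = 0.36 - 3.14*y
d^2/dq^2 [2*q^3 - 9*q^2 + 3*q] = 12*q - 18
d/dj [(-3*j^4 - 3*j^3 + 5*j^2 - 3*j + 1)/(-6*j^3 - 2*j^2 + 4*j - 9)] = (18*j^6 + 12*j^5 + 48*j^3 + 113*j^2 - 86*j + 23)/(36*j^6 + 24*j^5 - 44*j^4 + 92*j^3 + 52*j^2 - 72*j + 81)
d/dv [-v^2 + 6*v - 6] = 6 - 2*v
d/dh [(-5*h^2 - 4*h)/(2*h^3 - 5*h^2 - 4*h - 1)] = 2*(5*h^4 + 8*h^3 + 5*h + 2)/(4*h^6 - 20*h^5 + 9*h^4 + 36*h^3 + 26*h^2 + 8*h + 1)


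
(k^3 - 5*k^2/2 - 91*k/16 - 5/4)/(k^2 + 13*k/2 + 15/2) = (16*k^3 - 40*k^2 - 91*k - 20)/(8*(2*k^2 + 13*k + 15))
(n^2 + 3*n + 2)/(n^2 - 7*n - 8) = (n + 2)/(n - 8)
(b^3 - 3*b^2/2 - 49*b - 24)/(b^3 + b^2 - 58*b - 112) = (b^2 + 13*b/2 + 3)/(b^2 + 9*b + 14)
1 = 1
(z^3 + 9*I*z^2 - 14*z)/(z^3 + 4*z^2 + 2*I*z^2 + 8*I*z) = (z + 7*I)/(z + 4)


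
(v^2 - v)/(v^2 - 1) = v/(v + 1)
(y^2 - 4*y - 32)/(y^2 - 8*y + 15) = (y^2 - 4*y - 32)/(y^2 - 8*y + 15)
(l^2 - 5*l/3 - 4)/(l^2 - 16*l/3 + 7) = (3*l + 4)/(3*l - 7)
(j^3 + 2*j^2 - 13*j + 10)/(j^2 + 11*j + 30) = (j^2 - 3*j + 2)/(j + 6)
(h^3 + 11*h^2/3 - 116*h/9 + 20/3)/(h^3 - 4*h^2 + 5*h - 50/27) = 3*(h + 6)/(3*h - 5)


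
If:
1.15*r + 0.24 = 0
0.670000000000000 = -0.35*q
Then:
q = -1.91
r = -0.21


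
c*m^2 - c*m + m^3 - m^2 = m*(c + m)*(m - 1)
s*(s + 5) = s^2 + 5*s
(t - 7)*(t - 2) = t^2 - 9*t + 14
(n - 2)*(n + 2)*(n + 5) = n^3 + 5*n^2 - 4*n - 20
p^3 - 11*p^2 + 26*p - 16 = (p - 8)*(p - 2)*(p - 1)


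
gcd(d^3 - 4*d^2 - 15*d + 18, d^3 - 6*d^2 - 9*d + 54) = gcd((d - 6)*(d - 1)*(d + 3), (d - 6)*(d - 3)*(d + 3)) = d^2 - 3*d - 18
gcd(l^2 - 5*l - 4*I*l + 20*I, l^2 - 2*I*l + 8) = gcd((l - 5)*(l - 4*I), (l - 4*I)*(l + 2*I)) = l - 4*I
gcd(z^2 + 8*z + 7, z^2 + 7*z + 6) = z + 1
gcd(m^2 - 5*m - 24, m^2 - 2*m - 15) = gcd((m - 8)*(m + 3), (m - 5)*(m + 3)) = m + 3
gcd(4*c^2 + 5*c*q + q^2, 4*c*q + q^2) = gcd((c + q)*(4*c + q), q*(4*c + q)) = 4*c + q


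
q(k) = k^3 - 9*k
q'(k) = 3*k^2 - 9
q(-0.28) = 2.50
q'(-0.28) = -8.76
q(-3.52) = -11.93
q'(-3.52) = 28.17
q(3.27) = 5.54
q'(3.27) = 23.08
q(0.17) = -1.53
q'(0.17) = -8.91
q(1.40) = -9.86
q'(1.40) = -3.12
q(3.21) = 4.19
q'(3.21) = 21.91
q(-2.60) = 5.82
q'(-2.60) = 11.28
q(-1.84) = 10.33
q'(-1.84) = 1.16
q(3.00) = 0.00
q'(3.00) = 18.00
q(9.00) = 648.00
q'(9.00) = 234.00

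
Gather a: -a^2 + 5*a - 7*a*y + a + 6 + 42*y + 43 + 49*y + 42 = -a^2 + a*(6 - 7*y) + 91*y + 91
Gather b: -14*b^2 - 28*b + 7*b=-14*b^2 - 21*b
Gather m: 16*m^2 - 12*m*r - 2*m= 16*m^2 + m*(-12*r - 2)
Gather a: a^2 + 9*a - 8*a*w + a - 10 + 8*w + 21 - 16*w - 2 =a^2 + a*(10 - 8*w) - 8*w + 9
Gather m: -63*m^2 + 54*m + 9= -63*m^2 + 54*m + 9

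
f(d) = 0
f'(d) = 0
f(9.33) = 0.00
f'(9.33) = 0.00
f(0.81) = 0.00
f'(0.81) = 0.00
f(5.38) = 0.00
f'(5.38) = 0.00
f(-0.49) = 0.00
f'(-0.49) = 0.00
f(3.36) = 0.00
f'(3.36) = 0.00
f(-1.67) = 0.00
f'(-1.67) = 0.00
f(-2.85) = 0.00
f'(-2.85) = 0.00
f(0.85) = 0.00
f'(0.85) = 0.00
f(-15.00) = 0.00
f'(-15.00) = 0.00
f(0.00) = 0.00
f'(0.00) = 0.00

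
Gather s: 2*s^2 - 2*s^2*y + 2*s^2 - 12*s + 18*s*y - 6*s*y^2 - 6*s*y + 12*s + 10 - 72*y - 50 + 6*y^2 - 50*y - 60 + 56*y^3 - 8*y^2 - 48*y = s^2*(4 - 2*y) + s*(-6*y^2 + 12*y) + 56*y^3 - 2*y^2 - 170*y - 100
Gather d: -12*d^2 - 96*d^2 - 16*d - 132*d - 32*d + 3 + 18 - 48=-108*d^2 - 180*d - 27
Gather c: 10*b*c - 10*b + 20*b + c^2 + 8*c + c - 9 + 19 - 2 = 10*b + c^2 + c*(10*b + 9) + 8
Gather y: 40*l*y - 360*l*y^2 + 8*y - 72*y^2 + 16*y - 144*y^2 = y^2*(-360*l - 216) + y*(40*l + 24)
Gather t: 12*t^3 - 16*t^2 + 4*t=12*t^3 - 16*t^2 + 4*t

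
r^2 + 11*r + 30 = (r + 5)*(r + 6)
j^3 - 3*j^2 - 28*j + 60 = (j - 6)*(j - 2)*(j + 5)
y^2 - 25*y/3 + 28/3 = (y - 7)*(y - 4/3)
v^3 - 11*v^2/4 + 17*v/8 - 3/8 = (v - 3/2)*(v - 1)*(v - 1/4)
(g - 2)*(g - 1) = g^2 - 3*g + 2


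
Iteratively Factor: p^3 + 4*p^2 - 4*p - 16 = (p - 2)*(p^2 + 6*p + 8) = (p - 2)*(p + 4)*(p + 2)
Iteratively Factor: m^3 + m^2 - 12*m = (m + 4)*(m^2 - 3*m) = m*(m + 4)*(m - 3)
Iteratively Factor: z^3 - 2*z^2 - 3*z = (z)*(z^2 - 2*z - 3) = z*(z + 1)*(z - 3)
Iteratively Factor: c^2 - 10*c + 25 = (c - 5)*(c - 5)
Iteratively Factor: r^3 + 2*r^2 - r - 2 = (r + 1)*(r^2 + r - 2) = (r + 1)*(r + 2)*(r - 1)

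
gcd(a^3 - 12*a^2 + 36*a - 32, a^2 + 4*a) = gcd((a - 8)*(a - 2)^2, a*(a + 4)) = 1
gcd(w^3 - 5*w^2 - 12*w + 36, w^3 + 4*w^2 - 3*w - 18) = w^2 + w - 6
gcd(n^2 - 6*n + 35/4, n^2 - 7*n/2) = n - 7/2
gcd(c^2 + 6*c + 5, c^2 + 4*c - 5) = c + 5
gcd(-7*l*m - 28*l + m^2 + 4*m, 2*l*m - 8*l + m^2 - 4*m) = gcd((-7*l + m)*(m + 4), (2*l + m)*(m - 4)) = 1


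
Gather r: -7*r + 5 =5 - 7*r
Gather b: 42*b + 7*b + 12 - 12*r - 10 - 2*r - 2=49*b - 14*r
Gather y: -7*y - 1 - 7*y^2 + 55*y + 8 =-7*y^2 + 48*y + 7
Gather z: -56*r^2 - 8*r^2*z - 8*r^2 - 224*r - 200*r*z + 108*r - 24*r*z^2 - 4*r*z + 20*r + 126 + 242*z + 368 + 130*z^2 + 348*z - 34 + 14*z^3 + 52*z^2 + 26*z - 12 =-64*r^2 - 96*r + 14*z^3 + z^2*(182 - 24*r) + z*(-8*r^2 - 204*r + 616) + 448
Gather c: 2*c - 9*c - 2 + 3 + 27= 28 - 7*c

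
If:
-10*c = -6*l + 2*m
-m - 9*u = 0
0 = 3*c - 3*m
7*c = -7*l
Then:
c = 0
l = 0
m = 0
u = 0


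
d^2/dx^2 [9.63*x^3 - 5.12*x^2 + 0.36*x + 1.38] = 57.78*x - 10.24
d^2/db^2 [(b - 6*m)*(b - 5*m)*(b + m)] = 6*b - 20*m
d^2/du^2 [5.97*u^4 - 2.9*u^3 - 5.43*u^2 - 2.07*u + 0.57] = 71.64*u^2 - 17.4*u - 10.86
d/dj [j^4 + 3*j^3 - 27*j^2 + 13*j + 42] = 4*j^3 + 9*j^2 - 54*j + 13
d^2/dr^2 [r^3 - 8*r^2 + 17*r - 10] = 6*r - 16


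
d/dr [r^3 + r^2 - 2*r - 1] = 3*r^2 + 2*r - 2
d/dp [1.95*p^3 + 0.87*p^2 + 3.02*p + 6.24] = 5.85*p^2 + 1.74*p + 3.02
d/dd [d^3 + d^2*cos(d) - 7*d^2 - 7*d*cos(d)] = -d^2*sin(d) + 3*d^2 + 7*d*sin(d) + 2*d*cos(d) - 14*d - 7*cos(d)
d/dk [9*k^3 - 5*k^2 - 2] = k*(27*k - 10)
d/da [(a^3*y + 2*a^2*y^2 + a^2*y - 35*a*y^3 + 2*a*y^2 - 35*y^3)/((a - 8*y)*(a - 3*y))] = y*(a^4 - 22*a^3*y + 85*a^2*y^2 - 13*a^2*y + 96*a*y^3 + 118*a*y^2 - 840*y^4 - 337*y^3)/(a^4 - 22*a^3*y + 169*a^2*y^2 - 528*a*y^3 + 576*y^4)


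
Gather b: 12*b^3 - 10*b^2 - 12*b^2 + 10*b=12*b^3 - 22*b^2 + 10*b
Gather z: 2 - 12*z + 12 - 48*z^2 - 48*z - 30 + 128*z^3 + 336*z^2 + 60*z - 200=128*z^3 + 288*z^2 - 216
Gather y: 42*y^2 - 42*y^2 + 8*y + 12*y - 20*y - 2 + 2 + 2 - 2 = 0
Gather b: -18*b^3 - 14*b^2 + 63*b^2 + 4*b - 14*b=-18*b^3 + 49*b^2 - 10*b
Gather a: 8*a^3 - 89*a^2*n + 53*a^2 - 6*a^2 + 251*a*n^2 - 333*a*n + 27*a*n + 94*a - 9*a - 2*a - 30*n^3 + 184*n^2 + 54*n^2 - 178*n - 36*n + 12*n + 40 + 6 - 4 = 8*a^3 + a^2*(47 - 89*n) + a*(251*n^2 - 306*n + 83) - 30*n^3 + 238*n^2 - 202*n + 42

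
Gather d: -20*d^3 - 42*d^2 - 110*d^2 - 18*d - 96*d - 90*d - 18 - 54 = -20*d^3 - 152*d^2 - 204*d - 72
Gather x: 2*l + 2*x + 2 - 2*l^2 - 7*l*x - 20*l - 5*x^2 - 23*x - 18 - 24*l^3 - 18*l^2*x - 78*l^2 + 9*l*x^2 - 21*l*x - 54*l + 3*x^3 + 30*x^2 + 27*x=-24*l^3 - 80*l^2 - 72*l + 3*x^3 + x^2*(9*l + 25) + x*(-18*l^2 - 28*l + 6) - 16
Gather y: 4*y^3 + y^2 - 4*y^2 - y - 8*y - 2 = 4*y^3 - 3*y^2 - 9*y - 2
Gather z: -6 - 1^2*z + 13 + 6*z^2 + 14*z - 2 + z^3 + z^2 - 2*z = z^3 + 7*z^2 + 11*z + 5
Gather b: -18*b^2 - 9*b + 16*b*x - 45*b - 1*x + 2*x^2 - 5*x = -18*b^2 + b*(16*x - 54) + 2*x^2 - 6*x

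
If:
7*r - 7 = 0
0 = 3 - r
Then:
No Solution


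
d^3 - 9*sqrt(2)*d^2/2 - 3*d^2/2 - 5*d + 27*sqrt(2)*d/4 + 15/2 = (d - 3/2)*(d - 5*sqrt(2))*(d + sqrt(2)/2)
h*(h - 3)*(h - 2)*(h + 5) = h^4 - 19*h^2 + 30*h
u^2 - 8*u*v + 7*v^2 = (u - 7*v)*(u - v)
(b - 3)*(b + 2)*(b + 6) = b^3 + 5*b^2 - 12*b - 36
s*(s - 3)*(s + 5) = s^3 + 2*s^2 - 15*s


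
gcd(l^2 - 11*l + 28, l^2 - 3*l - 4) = l - 4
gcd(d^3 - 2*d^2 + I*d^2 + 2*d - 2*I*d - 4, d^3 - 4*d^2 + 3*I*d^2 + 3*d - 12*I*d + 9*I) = 1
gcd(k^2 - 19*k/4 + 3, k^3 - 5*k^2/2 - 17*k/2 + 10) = k - 4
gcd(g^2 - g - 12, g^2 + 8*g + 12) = 1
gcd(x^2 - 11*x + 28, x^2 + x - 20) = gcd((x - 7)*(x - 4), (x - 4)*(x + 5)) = x - 4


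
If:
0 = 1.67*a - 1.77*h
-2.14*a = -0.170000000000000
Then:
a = 0.08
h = 0.07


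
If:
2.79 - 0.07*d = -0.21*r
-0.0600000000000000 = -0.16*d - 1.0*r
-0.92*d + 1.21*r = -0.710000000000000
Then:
No Solution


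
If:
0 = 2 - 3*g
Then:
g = 2/3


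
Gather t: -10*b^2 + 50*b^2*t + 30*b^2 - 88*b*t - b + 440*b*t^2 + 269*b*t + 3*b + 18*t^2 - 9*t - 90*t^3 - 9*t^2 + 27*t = 20*b^2 + 2*b - 90*t^3 + t^2*(440*b + 9) + t*(50*b^2 + 181*b + 18)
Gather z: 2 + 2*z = 2*z + 2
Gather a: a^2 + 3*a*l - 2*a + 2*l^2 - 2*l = a^2 + a*(3*l - 2) + 2*l^2 - 2*l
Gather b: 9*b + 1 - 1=9*b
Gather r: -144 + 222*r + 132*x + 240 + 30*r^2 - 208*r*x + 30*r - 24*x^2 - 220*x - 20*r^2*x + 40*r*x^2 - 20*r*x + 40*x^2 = r^2*(30 - 20*x) + r*(40*x^2 - 228*x + 252) + 16*x^2 - 88*x + 96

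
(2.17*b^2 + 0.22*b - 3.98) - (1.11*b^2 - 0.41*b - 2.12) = 1.06*b^2 + 0.63*b - 1.86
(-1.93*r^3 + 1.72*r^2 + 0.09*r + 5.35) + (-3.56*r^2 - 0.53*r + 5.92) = -1.93*r^3 - 1.84*r^2 - 0.44*r + 11.27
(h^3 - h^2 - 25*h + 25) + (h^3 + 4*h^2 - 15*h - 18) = 2*h^3 + 3*h^2 - 40*h + 7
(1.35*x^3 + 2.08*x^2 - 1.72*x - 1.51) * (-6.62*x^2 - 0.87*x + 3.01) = -8.937*x^5 - 14.9441*x^4 + 13.6403*x^3 + 17.7534*x^2 - 3.8635*x - 4.5451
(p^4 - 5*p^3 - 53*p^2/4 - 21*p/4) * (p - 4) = p^5 - 9*p^4 + 27*p^3/4 + 191*p^2/4 + 21*p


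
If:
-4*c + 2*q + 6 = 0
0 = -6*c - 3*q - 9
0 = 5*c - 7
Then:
No Solution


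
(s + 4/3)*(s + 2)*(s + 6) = s^3 + 28*s^2/3 + 68*s/3 + 16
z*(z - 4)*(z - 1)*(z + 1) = z^4 - 4*z^3 - z^2 + 4*z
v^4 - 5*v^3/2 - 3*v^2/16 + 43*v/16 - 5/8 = (v - 2)*(v - 5/4)*(v - 1/4)*(v + 1)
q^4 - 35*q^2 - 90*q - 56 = (q - 7)*(q + 1)*(q + 2)*(q + 4)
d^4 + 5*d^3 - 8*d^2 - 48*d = d*(d - 3)*(d + 4)^2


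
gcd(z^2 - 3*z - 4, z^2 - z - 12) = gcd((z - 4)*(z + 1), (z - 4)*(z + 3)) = z - 4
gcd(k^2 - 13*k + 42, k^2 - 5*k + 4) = 1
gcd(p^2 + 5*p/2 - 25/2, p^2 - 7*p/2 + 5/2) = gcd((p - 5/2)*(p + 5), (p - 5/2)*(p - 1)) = p - 5/2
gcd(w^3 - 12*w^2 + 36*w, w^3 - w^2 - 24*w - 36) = w - 6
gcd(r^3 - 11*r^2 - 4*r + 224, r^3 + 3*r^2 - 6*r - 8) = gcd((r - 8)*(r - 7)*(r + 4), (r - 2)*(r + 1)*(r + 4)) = r + 4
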